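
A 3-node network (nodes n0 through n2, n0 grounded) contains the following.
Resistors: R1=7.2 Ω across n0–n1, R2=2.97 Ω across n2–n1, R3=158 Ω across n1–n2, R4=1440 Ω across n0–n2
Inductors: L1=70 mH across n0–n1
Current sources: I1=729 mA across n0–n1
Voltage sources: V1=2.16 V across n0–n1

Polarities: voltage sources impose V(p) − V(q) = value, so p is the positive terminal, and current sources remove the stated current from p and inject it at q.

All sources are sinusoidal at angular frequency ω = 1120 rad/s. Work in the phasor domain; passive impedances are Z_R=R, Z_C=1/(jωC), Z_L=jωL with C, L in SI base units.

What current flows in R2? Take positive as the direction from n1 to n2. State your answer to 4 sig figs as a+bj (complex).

Element admittances at ω=1120 rad/s:
  Y(R1) = 0.1389+0.000j S between n0,n1
  Y(L1) = 0.000-0.01276j S between n0,n1
  I1: injects 0.729 A into n1 (from n0)
  Y(R2) = 0.3367+0.000j S between n2,n1
  Y(R3) = 0.006329+0.000j S between n1,n2
  Y(R4) = 0.0006944+0.000j S between n0,n2
  V1: constraint V(n0)−V(n1) = 2.16
Assemble and solve the 3×3 MNA system:
  V(n1)=-2.160+0.000j  V(n2)=-2.156+0.000j
  i(V1)=-1.030+0.02755j

-0.001469+0.000j A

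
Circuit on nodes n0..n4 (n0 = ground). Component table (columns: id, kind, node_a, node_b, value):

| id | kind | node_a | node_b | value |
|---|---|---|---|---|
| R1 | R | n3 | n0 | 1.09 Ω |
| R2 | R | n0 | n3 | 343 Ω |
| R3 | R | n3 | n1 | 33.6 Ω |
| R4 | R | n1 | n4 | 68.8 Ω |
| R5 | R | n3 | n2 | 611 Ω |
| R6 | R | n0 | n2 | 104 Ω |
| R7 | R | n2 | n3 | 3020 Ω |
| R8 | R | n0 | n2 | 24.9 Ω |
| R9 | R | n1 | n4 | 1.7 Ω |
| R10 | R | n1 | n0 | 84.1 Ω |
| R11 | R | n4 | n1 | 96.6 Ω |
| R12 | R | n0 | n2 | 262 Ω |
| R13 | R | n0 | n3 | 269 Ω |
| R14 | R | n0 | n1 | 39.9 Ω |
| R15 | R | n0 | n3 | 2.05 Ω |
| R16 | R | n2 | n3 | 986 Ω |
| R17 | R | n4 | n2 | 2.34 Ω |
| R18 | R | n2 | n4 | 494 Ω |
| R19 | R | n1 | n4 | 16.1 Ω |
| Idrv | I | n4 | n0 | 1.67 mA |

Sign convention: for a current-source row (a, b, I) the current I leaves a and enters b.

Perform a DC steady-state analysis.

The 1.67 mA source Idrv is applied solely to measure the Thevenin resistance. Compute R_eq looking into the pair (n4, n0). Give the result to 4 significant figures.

MNA unknowns: 4 node voltages V₁..V_4
R1: Y=0.9174 on G[3,0]
R2: Y=0.002915 on G[0,3]
R3: Y=0.02976 on G[3,1]
R4: Y=0.01453 on G[1,4]
R5: Y=0.001637 on G[3,2]
R6: Y=0.009615 on G[0,2]
R7: Y=0.0003311 on G[2,3]
R8: Y=0.04016 on G[0,2]
R9: Y=0.5882 on G[1,4]
R10: Y=0.01189 on G[1,0]
R11: Y=0.01035 on G[4,1]
R12: Y=0.003817 on G[0,2]
R13: Y=0.003717 on G[0,3]
R14: Y=0.02506 on G[0,1]
R15: Y=0.4878 on G[0,3]
R16: Y=0.001014 on G[2,3]
R17: Y=0.4274 on G[4,2]
R18: Y=0.002024 on G[2,4]
R19: Y=0.06211 on G[1,4]
Idrv: z[4]−=0.00167, z[0]+=0.00167
solve → V1=-0.01382, V2=-0.01340, V3=-0.0003123, V4=-0.01517

R_eq = 9.083 Ω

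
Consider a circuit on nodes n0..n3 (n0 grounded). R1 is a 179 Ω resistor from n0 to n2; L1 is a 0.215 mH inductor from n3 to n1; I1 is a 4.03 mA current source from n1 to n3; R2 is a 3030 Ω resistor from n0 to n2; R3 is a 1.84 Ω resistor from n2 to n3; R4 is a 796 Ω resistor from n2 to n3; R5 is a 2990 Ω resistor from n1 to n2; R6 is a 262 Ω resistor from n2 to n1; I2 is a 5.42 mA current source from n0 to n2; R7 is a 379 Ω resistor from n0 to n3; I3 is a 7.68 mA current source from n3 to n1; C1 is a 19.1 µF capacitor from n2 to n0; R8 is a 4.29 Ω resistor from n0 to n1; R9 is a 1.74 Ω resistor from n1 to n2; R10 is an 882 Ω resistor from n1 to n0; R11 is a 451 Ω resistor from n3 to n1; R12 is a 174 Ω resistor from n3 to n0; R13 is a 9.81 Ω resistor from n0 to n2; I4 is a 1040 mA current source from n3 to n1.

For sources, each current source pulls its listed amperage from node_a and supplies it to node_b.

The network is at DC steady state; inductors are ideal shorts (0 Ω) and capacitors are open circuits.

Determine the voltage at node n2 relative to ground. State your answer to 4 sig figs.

0.01763 V

MNA unknowns: 3 node voltages V₁..V_3 plus 1 source current (L1)
R1: Y=0.005587 on G[0,2]
L1: row V3−V1=0, i_L1 at 3,1
I1: z[1]−=0.00403, z[3]+=0.00403
R2: Y=0.0003300 on G[0,2]
R3: Y=0.5435 on G[2,3]
R4: Y=0.001256 on G[2,3]
R5: Y=0.0003344 on G[1,2]
R6: Y=0.003817 on G[2,1]
I2: z[0]−=0.00542, z[2]+=0.00542
R7: Y=0.002639 on G[0,3]
I3: z[3]−=0.00768, z[1]+=0.00768
C1: Y=0.000 on G[2,0]
R8: Y=0.2331 on G[0,1]
R9: Y=0.5747 on G[1,2]
R10: Y=0.001134 on G[1,0]
R11: Y=0.002217 on G[3,1]
R12: Y=0.005747 on G[3,0]
R13: Y=0.1019 on G[0,2]
I4: z[3]−=1.04, z[1]+=1.04
solve → V1=0.01450, V2=0.01763, V3=0.01450
aux → i_L1=-1.042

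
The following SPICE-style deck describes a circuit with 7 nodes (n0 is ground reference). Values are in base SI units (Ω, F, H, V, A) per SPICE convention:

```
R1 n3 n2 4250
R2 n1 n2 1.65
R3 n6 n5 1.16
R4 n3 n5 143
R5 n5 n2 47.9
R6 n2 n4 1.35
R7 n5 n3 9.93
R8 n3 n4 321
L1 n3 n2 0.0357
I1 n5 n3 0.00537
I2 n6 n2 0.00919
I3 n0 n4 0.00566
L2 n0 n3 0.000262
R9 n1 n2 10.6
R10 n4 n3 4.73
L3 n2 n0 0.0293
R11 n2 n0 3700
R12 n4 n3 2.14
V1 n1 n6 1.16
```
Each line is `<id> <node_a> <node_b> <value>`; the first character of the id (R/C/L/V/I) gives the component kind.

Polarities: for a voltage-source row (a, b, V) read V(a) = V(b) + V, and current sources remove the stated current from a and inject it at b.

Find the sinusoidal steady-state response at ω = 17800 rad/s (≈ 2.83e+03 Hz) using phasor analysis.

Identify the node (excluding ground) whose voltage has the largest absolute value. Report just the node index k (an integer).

6

Apply KCL at each of the 6 non-ground nodes and solve the resulting linear system.
Node n1: branches {R2, R9, V1} → V_1 = 0.3284+0.02735j
Node n2: branches {R1, R2, R5, R6, L1, I2, R9, L3, R11} → V_2 = 0.2102+0.02754j
Node n3: branches {R1, R4, R7, R8, L1, I1, L2, R10, R12} → V_3 = -0.001845+0.02588j
Node n4: branches {R6, R8, I3, R10, R12} → V_4 = 0.1125+0.02675j
Node n5: branches {R3, R4, R5, R7, I1} → V_5 = -0.7248+0.02719j
Node n6: branches {R3, I2, V1} → V_6 = -0.8316+0.02735j
Source currents: i(V1)=-0.08282+0.0001338j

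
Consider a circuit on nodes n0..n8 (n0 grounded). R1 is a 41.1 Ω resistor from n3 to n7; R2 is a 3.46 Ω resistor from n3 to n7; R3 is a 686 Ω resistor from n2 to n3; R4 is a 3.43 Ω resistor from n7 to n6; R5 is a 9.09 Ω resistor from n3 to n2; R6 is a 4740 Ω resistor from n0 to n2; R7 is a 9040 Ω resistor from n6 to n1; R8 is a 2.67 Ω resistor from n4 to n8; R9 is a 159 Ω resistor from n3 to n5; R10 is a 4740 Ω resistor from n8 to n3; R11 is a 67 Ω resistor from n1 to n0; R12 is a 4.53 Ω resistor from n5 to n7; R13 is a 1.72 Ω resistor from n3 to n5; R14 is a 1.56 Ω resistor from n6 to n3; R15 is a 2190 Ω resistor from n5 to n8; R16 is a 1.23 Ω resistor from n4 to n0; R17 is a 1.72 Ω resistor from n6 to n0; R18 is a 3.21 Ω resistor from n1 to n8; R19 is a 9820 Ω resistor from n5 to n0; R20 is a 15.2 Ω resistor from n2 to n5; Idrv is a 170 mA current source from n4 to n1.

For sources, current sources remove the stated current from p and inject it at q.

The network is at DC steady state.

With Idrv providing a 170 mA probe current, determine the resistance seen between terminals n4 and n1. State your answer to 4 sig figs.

Element admittances at DC:
  Y(R1) = 0.02433 S between n3,n7
  Y(R2) = 0.2890 S between n3,n7
  Y(R3) = 0.001458 S between n2,n3
  Y(R4) = 0.2915 S between n7,n6
  Y(R5) = 0.1100 S between n3,n2
  Y(R6) = 0.0002110 S between n0,n2
  Y(R7) = 0.0001106 S between n6,n1
  Y(R8) = 0.3745 S between n4,n8
  Y(R9) = 0.006289 S between n3,n5
  Y(R10) = 0.0002110 S between n8,n3
  Y(R11) = 0.01493 S between n1,n0
  Y(R12) = 0.2208 S between n5,n7
  Y(R13) = 0.5814 S between n3,n5
  Y(R14) = 0.6410 S between n6,n3
  Y(R15) = 0.0004566 S between n5,n8
  Y(R16) = 0.8130 S between n4,n0
  Y(R17) = 0.5814 S between n6,n0
  Y(R18) = 0.3115 S between n1,n8
  Y(R19) = 0.0001018 S between n5,n0
  Y(R20) = 0.06579 S between n2,n5
  Idrv: injects 0.17 A into n1 (from n4)
Assemble and solve the 8×8 MNA system:
  V(n1)=0.9021  V(n2)=0.001004  V(n3)=0.0009308  V(n4)=-0.01701  V(n5)=0.001131  V(n6)=0.0006290  V(n7)=0.0008778  V(n8)=0.4000

R_eq = 5.407 Ω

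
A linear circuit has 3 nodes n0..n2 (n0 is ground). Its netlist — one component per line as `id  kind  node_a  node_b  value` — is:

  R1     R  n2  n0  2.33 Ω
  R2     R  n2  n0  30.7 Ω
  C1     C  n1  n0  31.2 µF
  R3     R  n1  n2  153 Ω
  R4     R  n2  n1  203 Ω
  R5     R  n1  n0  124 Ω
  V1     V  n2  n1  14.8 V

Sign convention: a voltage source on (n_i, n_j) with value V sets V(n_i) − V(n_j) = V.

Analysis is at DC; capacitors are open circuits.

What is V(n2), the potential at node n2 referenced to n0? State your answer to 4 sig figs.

0.2540 V

MNA unknowns: 2 node voltages V₁..V_2 plus 1 source current (V1)
R1: Y=0.4292 on G[2,0]
R2: Y=0.03257 on G[2,0]
C1: Y=0.000 on G[1,0]
R3: Y=0.006536 on G[1,2]
R4: Y=0.004926 on G[2,1]
R5: Y=0.008065 on G[1,0]
V1: row V2−V1=14.8, i_V1 at 2,1
solve → V1=-14.55, V2=0.2540
aux → i_V1=-0.2869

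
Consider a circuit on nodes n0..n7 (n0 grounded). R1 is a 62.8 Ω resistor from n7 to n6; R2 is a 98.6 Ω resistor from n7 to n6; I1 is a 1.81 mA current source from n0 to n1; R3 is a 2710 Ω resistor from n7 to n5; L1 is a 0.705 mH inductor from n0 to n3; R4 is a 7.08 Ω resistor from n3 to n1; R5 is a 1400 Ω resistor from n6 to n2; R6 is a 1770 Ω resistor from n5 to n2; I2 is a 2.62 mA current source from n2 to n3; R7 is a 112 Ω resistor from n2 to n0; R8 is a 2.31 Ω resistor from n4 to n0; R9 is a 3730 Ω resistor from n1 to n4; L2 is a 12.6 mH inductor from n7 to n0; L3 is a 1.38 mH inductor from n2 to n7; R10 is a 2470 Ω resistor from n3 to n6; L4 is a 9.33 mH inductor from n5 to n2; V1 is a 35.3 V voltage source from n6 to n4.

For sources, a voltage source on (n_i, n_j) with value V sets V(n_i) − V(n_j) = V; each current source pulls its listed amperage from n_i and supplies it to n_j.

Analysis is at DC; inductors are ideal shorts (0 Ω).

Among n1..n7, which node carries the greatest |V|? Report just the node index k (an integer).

6

Element admittances at DC:
  Y(R1) = 0.01592 S between n7,n6
  Y(R2) = 0.01014 S between n7,n6
  I1: injects 0.00181 A into n1 (from n0)
  Y(R3) = 0.0003690 S between n7,n5
  L1: short n0↔n3 (DC inductor)
  Y(R4) = 0.1412 S between n3,n1
  Y(R5) = 0.0007143 S between n6,n2
  Y(R6) = 0.0005650 S between n5,n2
  I2: injects 0.00262 A into n3 (from n2)
  Y(R7) = 0.008929 S between n2,n0
  Y(R8) = 0.4329 S between n4,n0
  Y(R9) = 0.0002681 S between n1,n4
  L2: short n7↔n0 (DC inductor)
  L3: short n2↔n7 (DC inductor)
  Y(R10) = 0.0004049 S between n3,n6
  L4: short n5↔n2 (DC inductor)
  V1: constraint V(n6)−V(n4) = 35.3
Assemble and solve the 12×12 MNA system:
  V(n1)=0.008841  V(n2)=0.000  V(n3)=0.000  V(n4)=-2.085  V(n5)=0.000  V(n6)=33.22  V(n7)=0.000
  i(L1)=-0.01732  i(L2)=0.8869  i(L3)=0.02111  i(L4)=0.000  i(V1)=-0.9030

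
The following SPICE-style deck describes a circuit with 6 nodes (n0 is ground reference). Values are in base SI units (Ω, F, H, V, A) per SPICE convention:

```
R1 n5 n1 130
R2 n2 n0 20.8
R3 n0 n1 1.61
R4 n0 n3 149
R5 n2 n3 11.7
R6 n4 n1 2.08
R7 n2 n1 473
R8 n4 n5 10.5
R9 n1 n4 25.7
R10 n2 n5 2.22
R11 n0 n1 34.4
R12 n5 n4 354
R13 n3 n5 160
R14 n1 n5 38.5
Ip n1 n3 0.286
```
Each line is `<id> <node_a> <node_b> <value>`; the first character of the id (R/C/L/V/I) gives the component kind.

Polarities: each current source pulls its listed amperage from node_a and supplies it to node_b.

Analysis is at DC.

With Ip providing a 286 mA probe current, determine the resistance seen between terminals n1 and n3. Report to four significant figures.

Element admittances at DC:
  Y(R1) = 0.007692 S between n5,n1
  Y(R2) = 0.04808 S between n2,n0
  Y(R3) = 0.6211 S between n0,n1
  Y(R4) = 0.006711 S between n0,n3
  Y(R5) = 0.08547 S between n2,n3
  Y(R6) = 0.4808 S between n4,n1
  Y(R7) = 0.002114 S between n2,n1
  Y(R8) = 0.09524 S between n4,n5
  Y(R9) = 0.03891 S between n1,n4
  Y(R10) = 0.4505 S between n2,n5
  Y(R11) = 0.02907 S between n0,n1
  Y(R12) = 0.002825 S between n5,n4
  Y(R13) = 0.006250 S between n3,n5
  Y(R14) = 0.02597 S between n1,n5
  Ip: injects 0.286 A into n3 (from n1)
Assemble and solve the 5×5 MNA system:
  V(n1)=-0.1683  V(n2)=1.658  V(n3)=4.429  V(n4)=0.06763  V(n5)=1.318

R_eq = 16.08 Ω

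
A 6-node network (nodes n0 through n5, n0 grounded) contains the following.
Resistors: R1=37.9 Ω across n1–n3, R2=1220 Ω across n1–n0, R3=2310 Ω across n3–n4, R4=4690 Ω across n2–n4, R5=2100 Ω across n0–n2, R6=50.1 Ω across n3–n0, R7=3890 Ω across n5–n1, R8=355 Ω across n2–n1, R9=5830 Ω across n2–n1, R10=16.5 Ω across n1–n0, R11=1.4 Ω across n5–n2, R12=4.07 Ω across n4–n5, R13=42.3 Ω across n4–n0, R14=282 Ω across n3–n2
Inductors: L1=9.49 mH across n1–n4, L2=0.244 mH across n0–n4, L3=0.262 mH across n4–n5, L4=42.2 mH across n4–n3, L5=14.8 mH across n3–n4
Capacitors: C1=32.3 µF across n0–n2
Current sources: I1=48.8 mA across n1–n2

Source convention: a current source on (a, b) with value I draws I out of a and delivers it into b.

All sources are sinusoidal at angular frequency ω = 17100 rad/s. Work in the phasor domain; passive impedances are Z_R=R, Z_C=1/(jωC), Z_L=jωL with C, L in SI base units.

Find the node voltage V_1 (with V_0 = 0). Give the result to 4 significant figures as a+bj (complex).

Element admittances at ω=17100 rad/s:
  Y(R1) = 0.02639+0.000j S between n1,n3
  Y(R2) = 0.0008197+0.000j S between n1,n0
  Y(R3) = 0.0004329+0.000j S between n3,n4
  Y(L1) = 0.000-0.006162j S between n1,n4
  Y(C1) = 0.000+0.5523j S between n0,n2
  Y(R4) = 0.0002132+0.000j S between n2,n4
  Y(R5) = 0.0004762+0.000j S between n0,n2
  Y(R6) = 0.01996+0.000j S between n3,n0
  Y(R7) = 0.0002571+0.000j S between n5,n1
  Y(L2) = 0.000-0.2397j S between n0,n4
  Y(R8) = 0.002817+0.000j S between n2,n1
  Y(L3) = 0.000-0.2232j S between n4,n5
  Y(R9) = 0.0001715+0.000j S between n2,n1
  Y(L4) = 0.000-0.001386j S between n4,n3
  Y(R10) = 0.06061+0.000j S between n1,n0
  Y(R11) = 0.7143+0.000j S between n5,n2
  Y(R12) = 0.2457+0.000j S between n4,n5
  Y(L5) = 0.000-0.003951j S between n3,n4
  Y(R13) = 0.02364+0.000j S between n4,n0
  Y(R14) = 0.003546+0.000j S between n3,n2
  I1: injects 0.0488 A into n2 (from n1)
Assemble and solve the 5×5 MNA system:
  V(n1)=-0.6259-0.07076j  V(n2)=0.02285-0.09561j  V(n3)=-0.3215-0.08080j  V(n4)=0.02410-0.03558j  V(n5)=0.03291-0.07820j

-0.6259-0.07076j V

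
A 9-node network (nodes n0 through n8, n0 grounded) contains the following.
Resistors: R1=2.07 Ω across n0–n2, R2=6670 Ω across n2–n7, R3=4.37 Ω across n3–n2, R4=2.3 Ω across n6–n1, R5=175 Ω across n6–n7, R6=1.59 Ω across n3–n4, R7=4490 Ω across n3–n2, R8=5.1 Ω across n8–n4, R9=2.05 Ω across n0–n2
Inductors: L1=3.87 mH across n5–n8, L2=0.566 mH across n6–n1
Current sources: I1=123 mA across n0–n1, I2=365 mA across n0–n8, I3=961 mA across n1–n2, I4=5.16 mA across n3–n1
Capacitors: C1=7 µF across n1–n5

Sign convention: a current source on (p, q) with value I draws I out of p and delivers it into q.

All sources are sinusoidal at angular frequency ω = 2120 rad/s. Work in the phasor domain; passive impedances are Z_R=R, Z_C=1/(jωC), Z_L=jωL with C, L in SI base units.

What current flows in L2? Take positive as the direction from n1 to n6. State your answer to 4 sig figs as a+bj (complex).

Apply KCL at each of the 8 non-ground nodes and solve the resulting linear system.
Node n1: branches {I1, L2, I3, R4, C1, I4} → V_1 = -5.108+49.16j
Node n2: branches {R1, R2, R3, I3, R7, R9} → V_2 = 0.5026+0.000j
Node n3: branches {R3, R6, R7, I4} → V_3 = -1.559-0.03135j
Node n4: branches {R6, R8} → V_4 = -2.301-0.04277j
Node n5: branches {L1, C1} → V_5 = -4.624-6.906j
Node n6: branches {L2, R4, R5} → V_6 = -5.101+49.16j
Node n7: branches {R2, R5} → V_7 = -4.958+47.90j
Node n8: branches {L1, I2, R8} → V_8 = -4.683-0.07940j

0.002302+0.005981j A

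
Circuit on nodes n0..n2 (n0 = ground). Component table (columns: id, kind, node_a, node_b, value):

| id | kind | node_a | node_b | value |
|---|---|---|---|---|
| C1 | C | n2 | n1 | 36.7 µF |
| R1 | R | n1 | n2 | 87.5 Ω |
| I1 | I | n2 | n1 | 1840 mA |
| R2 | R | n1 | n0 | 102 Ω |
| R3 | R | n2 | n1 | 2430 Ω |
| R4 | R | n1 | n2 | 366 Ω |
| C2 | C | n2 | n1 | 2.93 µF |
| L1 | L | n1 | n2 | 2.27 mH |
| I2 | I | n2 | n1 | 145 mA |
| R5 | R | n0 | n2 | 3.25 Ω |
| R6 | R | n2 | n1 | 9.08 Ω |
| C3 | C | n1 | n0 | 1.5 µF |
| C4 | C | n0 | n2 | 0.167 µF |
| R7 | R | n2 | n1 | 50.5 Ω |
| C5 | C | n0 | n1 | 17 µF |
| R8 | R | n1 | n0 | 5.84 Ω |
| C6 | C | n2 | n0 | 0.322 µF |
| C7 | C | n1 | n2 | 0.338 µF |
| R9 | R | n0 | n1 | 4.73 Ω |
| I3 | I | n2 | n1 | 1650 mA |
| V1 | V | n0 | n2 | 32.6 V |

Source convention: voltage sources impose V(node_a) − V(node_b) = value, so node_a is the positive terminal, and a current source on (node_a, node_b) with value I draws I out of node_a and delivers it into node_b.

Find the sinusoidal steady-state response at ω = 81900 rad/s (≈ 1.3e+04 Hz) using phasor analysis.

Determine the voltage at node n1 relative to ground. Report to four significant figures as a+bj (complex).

-22.02-2.247j V

Element admittances at ω=81900 rad/s:
  Y(C1) = 0.000+3.006j S between n2,n1
  Y(R1) = 0.01143+0.000j S between n1,n2
  I1: injects 1.84 A into n1 (from n2)
  Y(R2) = 0.009804+0.000j S between n1,n0
  Y(R3) = 0.0004115+0.000j S between n2,n1
  Y(R4) = 0.002732+0.000j S between n1,n2
  Y(C2) = 0.000+0.2400j S between n2,n1
  Y(L1) = 0.000-0.005379j S between n1,n2
  I2: injects 0.145 A into n1 (from n2)
  Y(R5) = 0.3077+0.000j S between n0,n2
  Y(R6) = 0.1101+0.000j S between n2,n1
  Y(C3) = 0.000+0.1229j S between n1,n0
  Y(C4) = 0.000+0.01368j S between n0,n2
  Y(R7) = 0.01980+0.000j S between n2,n1
  Y(C5) = 0.000+1.392j S between n0,n1
  Y(R8) = 0.1712+0.000j S between n1,n0
  Y(C6) = 0.000+0.02637j S between n2,n0
  Y(C7) = 0.000+0.02768j S between n1,n2
  Y(R9) = 0.2114+0.000j S between n0,n1
  I3: injects 1.65 A into n1 (from n2)
  V1: constraint V(n0)−V(n2) = 32.6
Assemble and solve the 3×3 MNA system:
  V(n1)=-22.02-2.247j  V(n2)=-32.60+0.000j
  i(V1)=-15.27-35.55j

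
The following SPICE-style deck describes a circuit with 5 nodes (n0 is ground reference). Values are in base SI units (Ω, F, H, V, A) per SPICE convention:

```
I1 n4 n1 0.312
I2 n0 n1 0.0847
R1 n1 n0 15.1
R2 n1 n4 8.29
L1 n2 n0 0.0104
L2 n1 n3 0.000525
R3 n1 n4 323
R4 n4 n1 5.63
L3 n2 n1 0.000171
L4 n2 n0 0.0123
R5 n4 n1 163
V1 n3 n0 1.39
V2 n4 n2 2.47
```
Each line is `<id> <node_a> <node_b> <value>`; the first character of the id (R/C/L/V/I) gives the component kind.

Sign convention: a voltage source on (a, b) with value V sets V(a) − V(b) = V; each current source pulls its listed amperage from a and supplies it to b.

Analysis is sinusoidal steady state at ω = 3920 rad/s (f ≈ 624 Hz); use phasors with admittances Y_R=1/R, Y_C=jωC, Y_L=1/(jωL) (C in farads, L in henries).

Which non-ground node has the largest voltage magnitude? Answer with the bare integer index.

MNA unknowns: 4 node voltages V₁..V_4 plus 2 source currents (V1, V2)
I1: z[4]−=0.312, z[1]+=0.312
I2: z[0]−=0.0847, z[1]+=0.0847
R1: Y=0.06623+0.000j on G[1,0]
R2: Y=0.1206+0.000j on G[1,4]
L1: Y=0.000-0.02453j on G[2,0]
L2: Y=0.000-0.4859j on G[1,3]
R3: Y=0.003096+0.000j on G[1,4]
R4: Y=0.1776+0.000j on G[4,1]
L3: Y=0.000-1.492j on G[2,1]
L4: Y=0.000-0.02074j on G[2,0]
R5: Y=0.006135+0.000j on G[4,1]
V1: row V3−V0=1.39, i_V1 at 3,0
V2: row V4−V2=2.47, i_V2 at 4,2
solve → V1=1.293+0.05489j, V2=1.122-0.6096j, V3=1.390+0.000j, V4=3.592-0.6096j
aux → i_V1=0.02667+0.04715j, i_V2=-1.019+0.2043j

4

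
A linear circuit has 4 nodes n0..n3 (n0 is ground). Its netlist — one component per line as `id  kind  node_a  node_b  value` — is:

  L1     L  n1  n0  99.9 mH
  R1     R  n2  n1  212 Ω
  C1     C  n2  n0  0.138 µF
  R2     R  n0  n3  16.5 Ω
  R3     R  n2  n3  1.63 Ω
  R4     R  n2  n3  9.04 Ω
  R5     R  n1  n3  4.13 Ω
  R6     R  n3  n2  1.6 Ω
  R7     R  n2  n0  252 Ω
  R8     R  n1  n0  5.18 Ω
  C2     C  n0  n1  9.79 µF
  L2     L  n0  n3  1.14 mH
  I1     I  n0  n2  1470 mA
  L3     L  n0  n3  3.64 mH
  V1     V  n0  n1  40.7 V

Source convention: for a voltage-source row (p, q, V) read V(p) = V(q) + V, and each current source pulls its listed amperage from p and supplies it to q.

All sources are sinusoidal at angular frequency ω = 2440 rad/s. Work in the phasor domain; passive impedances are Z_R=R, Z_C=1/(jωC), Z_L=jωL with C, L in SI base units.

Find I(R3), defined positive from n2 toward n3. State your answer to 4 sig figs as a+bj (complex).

0.6084+0.05087j A

MNA unknowns: 3 node voltages V₁..V_3 plus 1 source current (V1)
L1: Y=0.000-0.004102j on G[1,0]
R1: Y=0.004717+0.000j on G[2,1]
C1: Y=0.000+0.0003367j on G[2,0]
R2: Y=0.06061+0.000j on G[0,3]
R3: Y=0.6135+0.000j on G[2,3]
R4: Y=0.1106+0.000j on G[2,3]
R5: Y=0.2421+0.000j on G[1,3]
R6: Y=0.6250+0.000j on G[3,2]
R7: Y=0.003968+0.000j on G[2,0]
R8: Y=0.1931+0.000j on G[1,0]
C2: Y=0.000+0.02389j on G[0,1]
L2: Y=0.000-0.3595j on G[0,3]
I1: z[0]−=1.47, z[2]+=1.47
L3: Y=0.000-0.1126j on G[0,3]
V1: row V0−V1=40.7, i_V1 at 0,1
solve → V1=-40.70+0.000j, V2=-7.374-12.59j, V3=-8.366-12.68j
aux → i_V1=-15.84+2.323j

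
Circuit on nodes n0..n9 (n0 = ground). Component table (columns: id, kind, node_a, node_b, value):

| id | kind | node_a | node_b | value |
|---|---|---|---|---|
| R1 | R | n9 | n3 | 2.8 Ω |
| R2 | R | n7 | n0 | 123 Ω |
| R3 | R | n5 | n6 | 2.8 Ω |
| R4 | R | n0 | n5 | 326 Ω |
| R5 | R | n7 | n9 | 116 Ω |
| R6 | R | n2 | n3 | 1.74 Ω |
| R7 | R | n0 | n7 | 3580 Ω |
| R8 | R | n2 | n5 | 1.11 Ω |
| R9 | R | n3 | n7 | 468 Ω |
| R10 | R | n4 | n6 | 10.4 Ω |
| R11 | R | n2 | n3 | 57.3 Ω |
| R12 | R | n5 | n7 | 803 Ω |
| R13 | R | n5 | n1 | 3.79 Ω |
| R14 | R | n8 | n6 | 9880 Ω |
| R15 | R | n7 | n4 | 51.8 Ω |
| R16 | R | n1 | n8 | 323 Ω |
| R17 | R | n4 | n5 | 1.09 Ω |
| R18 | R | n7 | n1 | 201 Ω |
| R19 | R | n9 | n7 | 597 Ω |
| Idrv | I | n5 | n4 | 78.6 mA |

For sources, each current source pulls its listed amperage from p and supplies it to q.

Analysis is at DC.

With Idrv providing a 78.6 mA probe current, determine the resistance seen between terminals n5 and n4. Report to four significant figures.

R_eq = 0.9970 Ω

Element admittances at DC:
  Y(R1) = 0.3571 S between n9,n3
  Y(R2) = 0.008130 S between n7,n0
  Y(R3) = 0.3571 S between n5,n6
  Y(R4) = 0.003067 S between n0,n5
  Y(R5) = 0.008621 S between n7,n9
  Y(R6) = 0.5747 S between n2,n3
  Y(R7) = 0.0002793 S between n0,n7
  Y(R8) = 0.9009 S between n2,n5
  Y(R9) = 0.002137 S between n3,n7
  Y(R10) = 0.09615 S between n4,n6
  Y(R11) = 0.01745 S between n2,n3
  Y(R12) = 0.001245 S between n5,n7
  Y(R13) = 0.2639 S between n5,n1
  Y(R14) = 0.0001012 S between n8,n6
  Y(R15) = 0.01931 S between n7,n4
  Y(R16) = 0.003096 S between n1,n8
  Y(R17) = 0.9174 S between n4,n5
  Y(R18) = 0.004975 S between n7,n1
  Y(R19) = 0.001675 S between n9,n7
  Idrv: injects 0.0786 A into n4 (from n5)
Assemble and solve the 9×9 MNA system:
  V(n1)=-0.02740  V(n2)=-0.02761  V(n3)=-0.02685  V(n4)=0.05025  V(n5)=-0.02812  V(n6)=-0.01150  V(n7)=0.01026  V(n8)=-0.02690  V(n9)=-0.02581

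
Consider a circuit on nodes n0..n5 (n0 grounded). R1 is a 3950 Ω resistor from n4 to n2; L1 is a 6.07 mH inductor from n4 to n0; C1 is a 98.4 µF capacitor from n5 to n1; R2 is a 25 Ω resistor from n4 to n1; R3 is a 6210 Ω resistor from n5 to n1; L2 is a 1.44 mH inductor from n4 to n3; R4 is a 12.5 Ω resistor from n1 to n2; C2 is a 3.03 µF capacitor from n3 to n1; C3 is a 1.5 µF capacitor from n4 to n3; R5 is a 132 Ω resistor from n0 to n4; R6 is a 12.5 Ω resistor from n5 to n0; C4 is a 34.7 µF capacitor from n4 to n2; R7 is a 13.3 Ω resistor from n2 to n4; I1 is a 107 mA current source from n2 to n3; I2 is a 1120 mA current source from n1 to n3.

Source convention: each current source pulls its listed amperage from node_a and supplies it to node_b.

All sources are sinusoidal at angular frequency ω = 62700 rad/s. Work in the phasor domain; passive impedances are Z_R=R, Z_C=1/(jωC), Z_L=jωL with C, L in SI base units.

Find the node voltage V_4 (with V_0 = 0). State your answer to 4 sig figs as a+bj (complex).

1.594-0.7037j V

MNA unknowns: 5 node voltages V₁..V_5
R1: Y=0.0002532+0.000j on G[4,2]
L1: Y=0.000-0.002628j on G[4,0]
C1: Y=0.000+6.170j on G[5,1]
R2: Y=0.04000+0.000j on G[4,1]
R3: Y=0.0001610+0.000j on G[5,1]
L2: Y=0.000-0.01108j on G[4,3]
R4: Y=0.08000+0.000j on G[1,2]
C2: Y=0.000+0.1900j on G[3,1]
C3: Y=0.000+0.09405j on G[4,3]
R5: Y=0.007576+0.000j on G[0,4]
R6: Y=0.08000+0.000j on G[5,0]
C4: Y=0.000+2.176j on G[4,2]
R7: Y=0.07519+0.000j on G[2,4]
I1: z[2]−=0.107, z[3]+=0.107
I2: z[1]−=1.12, z[3]+=1.12
solve → V1=-0.1263+0.1206j, V2=1.616-0.5897j, V3=0.3966-4.625j, V4=1.594-0.7037j, V5=-0.1278+0.1190j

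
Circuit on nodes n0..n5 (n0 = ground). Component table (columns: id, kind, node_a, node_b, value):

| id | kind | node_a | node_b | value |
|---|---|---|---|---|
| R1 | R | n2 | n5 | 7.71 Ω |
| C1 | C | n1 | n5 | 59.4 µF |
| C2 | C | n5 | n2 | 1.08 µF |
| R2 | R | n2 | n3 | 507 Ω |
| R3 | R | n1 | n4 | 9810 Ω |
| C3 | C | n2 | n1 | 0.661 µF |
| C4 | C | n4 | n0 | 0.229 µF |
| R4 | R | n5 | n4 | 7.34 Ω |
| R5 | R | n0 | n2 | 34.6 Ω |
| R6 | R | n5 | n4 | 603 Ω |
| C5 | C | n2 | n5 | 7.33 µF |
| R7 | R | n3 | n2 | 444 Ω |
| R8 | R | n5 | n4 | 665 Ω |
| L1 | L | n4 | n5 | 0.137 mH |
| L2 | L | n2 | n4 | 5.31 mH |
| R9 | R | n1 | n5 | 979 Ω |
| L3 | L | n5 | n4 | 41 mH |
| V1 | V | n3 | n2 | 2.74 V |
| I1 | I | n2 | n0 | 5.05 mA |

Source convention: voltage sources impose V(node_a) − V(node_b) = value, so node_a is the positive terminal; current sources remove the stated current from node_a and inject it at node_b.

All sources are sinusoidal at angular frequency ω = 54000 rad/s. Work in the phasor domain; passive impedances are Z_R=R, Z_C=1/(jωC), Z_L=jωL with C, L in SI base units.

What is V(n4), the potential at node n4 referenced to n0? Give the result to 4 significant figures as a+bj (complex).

Apply KCL at each of the 5 non-ground nodes and solve the resulting linear system.
Node n1: branches {C1, R3, C3, R9} → V_1 = -0.1408+0.06093j
Node n2: branches {R1, C2, R2, C3, R5, C5, R7, L2, V1, I1} → V_2 = -0.1446+0.06162j
Node n3: branches {R2, R7, V1} → V_3 = 2.595+0.06162j
Node n4: branches {R3, C4, R4, R6, R8, L1, L2, L3} → V_4 = -0.1440+0.07050j
Node n5: branches {R1, C1, C2, R4, R6, C5, R8, L1, R9, L3} → V_5 = -0.1407+0.06092j
Source currents: i(V1)=-0.01158+0.000j

-0.1440+0.07050j V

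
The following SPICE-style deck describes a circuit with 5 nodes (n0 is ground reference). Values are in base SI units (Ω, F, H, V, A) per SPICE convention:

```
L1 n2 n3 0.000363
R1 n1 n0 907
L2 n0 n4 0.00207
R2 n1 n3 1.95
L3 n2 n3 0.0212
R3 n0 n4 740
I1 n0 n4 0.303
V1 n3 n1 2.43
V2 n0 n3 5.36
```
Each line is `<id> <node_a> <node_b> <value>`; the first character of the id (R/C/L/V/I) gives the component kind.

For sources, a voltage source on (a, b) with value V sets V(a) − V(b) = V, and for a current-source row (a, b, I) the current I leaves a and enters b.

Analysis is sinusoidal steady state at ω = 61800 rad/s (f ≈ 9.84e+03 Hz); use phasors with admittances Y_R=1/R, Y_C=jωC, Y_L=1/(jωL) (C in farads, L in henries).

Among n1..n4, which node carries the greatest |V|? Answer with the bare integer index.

4

Element admittances at ω=61800 rad/s:
  Y(L1) = 0.000-0.04458j S between n2,n3
  Y(R1) = 0.001103+0.000j S between n1,n0
  Y(L2) = 0.000-0.007817j S between n0,n4
  Y(R2) = 0.5128+0.000j S between n1,n3
  Y(L3) = 0.000-0.0007633j S between n2,n3
  Y(R3) = 0.001351+0.000j S between n0,n4
  I1: injects 0.303 A into n4 (from n0)
  V1: constraint V(n3)−V(n1) = 2.43
  V2: constraint V(n0)−V(n3) = 5.36
Assemble and solve the 6×6 MNA system:
  V(n1)=-7.790+0.000j  V(n2)=-5.360+0.000j  V(n3)=-5.360+0.000j  V(n4)=6.506+37.64j
  i(V1)=-1.255+0.000j  i(V2)=-0.008589+0.000j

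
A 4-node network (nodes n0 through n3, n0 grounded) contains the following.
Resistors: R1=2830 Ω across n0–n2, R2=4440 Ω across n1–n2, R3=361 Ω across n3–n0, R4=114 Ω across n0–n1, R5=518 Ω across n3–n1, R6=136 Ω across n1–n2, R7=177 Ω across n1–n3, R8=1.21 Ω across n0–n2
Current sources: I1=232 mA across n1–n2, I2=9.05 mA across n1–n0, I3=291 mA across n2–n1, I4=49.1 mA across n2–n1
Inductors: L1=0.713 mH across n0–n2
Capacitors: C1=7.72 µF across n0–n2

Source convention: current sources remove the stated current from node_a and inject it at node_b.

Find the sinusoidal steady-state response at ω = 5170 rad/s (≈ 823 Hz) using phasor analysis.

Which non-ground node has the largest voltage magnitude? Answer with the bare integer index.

Element admittances at ω=5170 rad/s:
  Y(R1) = 0.0003534+0.000j S between n0,n2
  Y(R2) = 0.0002252+0.000j S between n1,n2
  I1: injects 0.232 A into n2 (from n1)
  I2: injects 0.00905 A into n0 (from n1)
  Y(R3) = 0.002770+0.000j S between n3,n0
  Y(L1) = 0.000-0.2713j S between n0,n2
  I3: injects 0.291 A into n1 (from n2)
  Y(R4) = 0.008772+0.000j S between n0,n1
  Y(C1) = 0.000+0.03991j S between n0,n2
  Y(R5) = 0.001931+0.000j S between n3,n1
  Y(R6) = 0.007353+0.000j S between n1,n2
  Y(R7) = 0.005650+0.000j S between n1,n3
  Y(R8) = 0.8264+0.000j S between n0,n2
  I4: injects 0.0491 A into n1 (from n2)
Assemble and solve the 3×3 MNA system:
  V(n1)=5.358-0.008618j  V(n2)=-0.07509-0.02090j  V(n3)=3.924-0.006312j

1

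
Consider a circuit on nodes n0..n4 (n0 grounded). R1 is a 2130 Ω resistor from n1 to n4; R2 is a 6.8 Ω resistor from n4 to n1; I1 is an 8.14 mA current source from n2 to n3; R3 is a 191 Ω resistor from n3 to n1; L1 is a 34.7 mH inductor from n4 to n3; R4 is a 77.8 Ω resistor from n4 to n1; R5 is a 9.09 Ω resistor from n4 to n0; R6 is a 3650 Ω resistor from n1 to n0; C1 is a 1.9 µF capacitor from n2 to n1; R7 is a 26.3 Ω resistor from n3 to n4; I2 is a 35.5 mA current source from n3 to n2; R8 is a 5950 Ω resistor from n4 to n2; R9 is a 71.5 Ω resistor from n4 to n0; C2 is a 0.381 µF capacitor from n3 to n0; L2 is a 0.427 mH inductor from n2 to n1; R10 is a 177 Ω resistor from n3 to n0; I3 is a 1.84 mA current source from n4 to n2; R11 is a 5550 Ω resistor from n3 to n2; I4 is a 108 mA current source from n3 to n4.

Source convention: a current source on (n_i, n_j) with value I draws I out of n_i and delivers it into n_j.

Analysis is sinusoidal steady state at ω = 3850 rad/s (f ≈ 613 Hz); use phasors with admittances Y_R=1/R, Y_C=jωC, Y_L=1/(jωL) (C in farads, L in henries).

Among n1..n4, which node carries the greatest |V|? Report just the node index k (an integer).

MNA unknowns: 4 node voltages V₁..V_4
R1: Y=0.0004695+0.000j on G[1,4]
R2: Y=0.1471+0.000j on G[4,1]
I1: z[2]−=0.00814, z[3]+=0.00814
R3: Y=0.005236+0.000j on G[3,1]
L1: Y=0.000-0.007485j on G[4,3]
R4: Y=0.01285+0.000j on G[4,1]
R5: Y=0.1100+0.000j on G[4,0]
R6: Y=0.0002740+0.000j on G[1,0]
C1: Y=0.000+0.007315j on G[2,1]
R7: Y=0.03802+0.000j on G[3,4]
I2: z[3]−=0.0355, z[2]+=0.0355
R8: Y=0.0001681+0.000j on G[4,2]
R9: Y=0.01399+0.000j on G[4,0]
C2: Y=0.000+0.001467j on G[3,0]
L2: Y=0.000-0.6083j on G[2,1]
R10: Y=0.005650+0.000j on G[3,0]
I3: z[4]−=0.00184, z[2]+=0.00184
R11: Y=0.0001802+0.000j on G[3,2]
I4: z[3]−=0.108, z[4]+=0.108
solve → V1=0.2016+0.03298j, V2=0.2017+0.08070j, V3=-2.603-0.2985j, V4=0.1146+0.04432j

3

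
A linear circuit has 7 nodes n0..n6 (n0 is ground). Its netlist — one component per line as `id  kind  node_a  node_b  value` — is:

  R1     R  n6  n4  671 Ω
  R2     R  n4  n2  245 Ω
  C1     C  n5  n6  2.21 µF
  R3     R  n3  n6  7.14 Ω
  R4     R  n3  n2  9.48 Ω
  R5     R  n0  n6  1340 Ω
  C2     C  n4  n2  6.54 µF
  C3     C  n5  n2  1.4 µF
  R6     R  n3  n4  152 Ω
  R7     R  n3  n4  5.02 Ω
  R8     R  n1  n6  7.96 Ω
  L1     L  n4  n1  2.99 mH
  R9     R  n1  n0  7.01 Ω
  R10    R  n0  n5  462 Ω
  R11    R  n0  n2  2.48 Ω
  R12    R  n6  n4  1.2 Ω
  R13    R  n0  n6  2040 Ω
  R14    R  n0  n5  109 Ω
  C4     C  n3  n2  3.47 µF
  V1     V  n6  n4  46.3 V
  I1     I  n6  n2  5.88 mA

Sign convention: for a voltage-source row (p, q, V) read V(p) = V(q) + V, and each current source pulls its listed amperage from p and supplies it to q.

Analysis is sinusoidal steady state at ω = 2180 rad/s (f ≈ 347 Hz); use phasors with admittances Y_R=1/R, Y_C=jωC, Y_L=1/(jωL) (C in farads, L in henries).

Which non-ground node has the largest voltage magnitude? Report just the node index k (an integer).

6

Element admittances at ω=2180 rad/s:
  Y(R1) = 0.001490+0.000j S between n6,n4
  Y(R2) = 0.004082+0.000j S between n4,n2
  Y(C1) = 0.000+0.004818j S between n5,n6
  Y(R3) = 0.1401+0.000j S between n3,n6
  Y(R4) = 0.1055+0.000j S between n3,n2
  Y(R5) = 0.0007463+0.000j S between n0,n6
  Y(C2) = 0.000+0.01426j S between n4,n2
  Y(C3) = 0.000+0.003052j S between n5,n2
  Y(R6) = 0.006579+0.000j S between n3,n4
  Y(R7) = 0.1992+0.000j S between n3,n4
  Y(R8) = 0.1256+0.000j S between n1,n6
  Y(L1) = 0.000-0.1534j S between n4,n1
  Y(R9) = 0.1427+0.000j S between n1,n0
  Y(R10) = 0.002165+0.000j S between n0,n5
  Y(R11) = 0.4032+0.000j S between n0,n2
  Y(R12) = 0.8333+0.000j S between n6,n4
  Y(R13) = 0.0004902+0.000j S between n0,n6
  Y(R14) = 0.009174+0.000j S between n0,n5
  Y(C4) = 0.000+0.007565j S between n3,n2
  V1: constraint V(n6)−V(n4) = 46.3
  I1: injects 0.00588 A into n2 (from n6)
Assemble and solve the 7×7 MNA system:
  V(n1)=0.3280+7.320j  V(n2)=-0.4327-2.670j  V(n3)=-2.847-9.669j  V(n4)=-22.18-11.86j  V(n5)=8.631+4.141j  V(n6)=24.12-11.86j
  i(V1)=-45.53+2.656j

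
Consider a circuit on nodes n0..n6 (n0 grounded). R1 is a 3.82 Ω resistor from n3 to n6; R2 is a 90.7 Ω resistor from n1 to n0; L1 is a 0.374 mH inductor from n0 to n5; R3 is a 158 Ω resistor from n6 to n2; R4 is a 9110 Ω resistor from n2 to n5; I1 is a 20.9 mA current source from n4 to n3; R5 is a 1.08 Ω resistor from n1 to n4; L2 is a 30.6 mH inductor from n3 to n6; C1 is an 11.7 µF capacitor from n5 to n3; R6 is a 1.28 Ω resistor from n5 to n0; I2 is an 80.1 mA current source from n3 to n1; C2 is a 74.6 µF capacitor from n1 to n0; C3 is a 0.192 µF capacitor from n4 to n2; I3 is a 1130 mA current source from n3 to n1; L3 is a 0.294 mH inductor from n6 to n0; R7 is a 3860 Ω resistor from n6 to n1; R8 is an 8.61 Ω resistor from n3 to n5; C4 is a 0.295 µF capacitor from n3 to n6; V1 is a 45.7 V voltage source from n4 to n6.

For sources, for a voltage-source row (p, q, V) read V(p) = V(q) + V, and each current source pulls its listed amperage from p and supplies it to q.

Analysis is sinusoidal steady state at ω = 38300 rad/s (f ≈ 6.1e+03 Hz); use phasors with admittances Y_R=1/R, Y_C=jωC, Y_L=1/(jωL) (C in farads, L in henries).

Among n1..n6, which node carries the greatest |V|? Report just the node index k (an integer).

MNA unknowns: 6 node voltages V₁..V_6 plus 1 source current (V1)
R1: Y=0.2618+0.000j on G[3,6]
R2: Y=0.01103+0.000j on G[1,0]
L1: Y=0.000-0.06981j on G[0,5]
R3: Y=0.006329+0.000j on G[6,2]
R4: Y=0.0001098+0.000j on G[2,5]
I1: z[4]−=0.0209, z[3]+=0.0209
R5: Y=0.9259+0.000j on G[1,4]
L2: Y=0.000-0.0008533j on G[3,6]
C1: Y=0.000+0.4481j on G[5,3]
R6: Y=0.7812+0.000j on G[5,0]
I2: z[3]−=0.0801, z[1]+=0.0801
C2: Y=0.000+2.857j on G[1,0]
C3: Y=0.000+0.007354j on G[4,2]
I3: z[3]−=1.13, z[1]+=1.13
L3: Y=0.000-0.08881j on G[6,0]
R7: Y=0.0002591+0.000j on G[6,1]
R8: Y=0.1161+0.000j on G[3,5]
C4: Y=0.000+0.01130j on G[3,6]
V1: row V4−V6=45.7, i_V1 at 4,6
solve → V1=-0.1618-2.439j, V2=-13.55+19.40j, V3=-18.14+7.763j, V4=6.066-2.967j, V5=-8.168-4.609j, V6=-39.63-2.967j
aux → i_V1=-5.952+0.3447j

6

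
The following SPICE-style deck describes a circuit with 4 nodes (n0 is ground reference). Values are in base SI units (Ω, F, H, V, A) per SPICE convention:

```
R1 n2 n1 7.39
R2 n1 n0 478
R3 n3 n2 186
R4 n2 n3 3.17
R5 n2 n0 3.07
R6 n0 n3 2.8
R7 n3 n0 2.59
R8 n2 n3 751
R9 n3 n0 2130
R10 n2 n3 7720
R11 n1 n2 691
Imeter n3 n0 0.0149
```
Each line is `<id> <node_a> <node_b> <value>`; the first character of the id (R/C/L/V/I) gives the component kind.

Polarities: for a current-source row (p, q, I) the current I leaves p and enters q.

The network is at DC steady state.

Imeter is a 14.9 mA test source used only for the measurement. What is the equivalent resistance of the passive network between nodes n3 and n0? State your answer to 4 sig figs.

R_eq = 1.103 Ω

MNA unknowns: 3 node voltages V₁..V_3
R1: Y=0.1353 on G[2,1]
R2: Y=0.002092 on G[1,0]
R3: Y=0.005376 on G[3,2]
R4: Y=0.3155 on G[2,3]
R5: Y=0.3257 on G[2,0]
R6: Y=0.3571 on G[0,3]
R7: Y=0.3861 on G[3,0]
R8: Y=0.001332 on G[2,3]
R9: Y=0.0004695 on G[3,0]
R10: Y=0.0001295 on G[2,3]
R11: Y=0.001447 on G[1,2]
Imeter: z[3]−=0.0149, z[0]+=0.0149
solve → V1=-0.008029, V2=-0.008151, V3=-0.01644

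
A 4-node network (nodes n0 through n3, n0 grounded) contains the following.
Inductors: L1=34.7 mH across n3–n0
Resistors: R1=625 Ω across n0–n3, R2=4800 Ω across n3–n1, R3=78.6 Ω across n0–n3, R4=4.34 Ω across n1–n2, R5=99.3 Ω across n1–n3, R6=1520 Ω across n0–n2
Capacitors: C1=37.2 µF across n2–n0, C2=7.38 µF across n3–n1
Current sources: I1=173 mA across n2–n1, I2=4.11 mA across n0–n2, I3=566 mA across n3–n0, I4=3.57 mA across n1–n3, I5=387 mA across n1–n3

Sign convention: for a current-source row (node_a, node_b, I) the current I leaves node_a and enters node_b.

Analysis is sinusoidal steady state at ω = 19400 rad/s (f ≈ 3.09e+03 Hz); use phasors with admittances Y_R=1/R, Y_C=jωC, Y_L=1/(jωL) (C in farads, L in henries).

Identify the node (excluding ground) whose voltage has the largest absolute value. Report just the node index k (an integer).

3

Apply KCL at each of the 3 non-ground nodes and solve the resulting linear system.
Node n1: branches {R2, I1, R4, R5, C2, I4, I5} → V_1 = -1.636+0.6287j
Node n2: branches {C1, I1, I2, R4, R6} → V_2 = -0.03758+0.7443j
Node n3: branches {L1, R1, R2, R3, R5, C2, I3, I4, I5} → V_3 = -1.896+1.663j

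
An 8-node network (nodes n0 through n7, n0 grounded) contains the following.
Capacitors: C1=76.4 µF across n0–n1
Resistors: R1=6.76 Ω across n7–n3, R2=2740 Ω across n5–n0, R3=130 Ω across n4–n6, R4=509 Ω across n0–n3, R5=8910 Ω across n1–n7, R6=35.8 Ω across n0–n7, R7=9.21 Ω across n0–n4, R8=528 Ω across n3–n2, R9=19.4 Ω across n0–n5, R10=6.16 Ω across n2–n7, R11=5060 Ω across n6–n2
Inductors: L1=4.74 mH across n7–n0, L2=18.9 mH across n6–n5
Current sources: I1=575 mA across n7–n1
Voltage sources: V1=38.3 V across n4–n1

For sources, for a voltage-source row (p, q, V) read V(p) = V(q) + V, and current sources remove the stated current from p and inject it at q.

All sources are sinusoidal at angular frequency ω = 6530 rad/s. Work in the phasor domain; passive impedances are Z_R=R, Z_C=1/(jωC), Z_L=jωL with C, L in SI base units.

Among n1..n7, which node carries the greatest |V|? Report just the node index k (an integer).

4

MNA unknowns: 7 node voltages V₁..V_7 plus 1 source current (V1)
C1: Y=0.000+0.4989j on G[0,1]
R1: Y=0.1479+0.000j on G[7,3]
R2: Y=0.0003650+0.000j on G[5,0]
R3: Y=0.007692+0.000j on G[4,6]
R4: Y=0.001965+0.000j on G[0,3]
R5: Y=0.0001122+0.000j on G[1,7]
R6: Y=0.02793+0.000j on G[0,7]
L1: Y=0.000-0.03231j on G[7,0]
R7: Y=0.1086+0.000j on G[0,4]
L2: Y=0.000-0.008103j on G[6,5]
I1: z[7]−=0.575, z[1]+=0.575
R8: Y=0.001894+0.000j on G[3,2]
R9: Y=0.05155+0.000j on G[0,5]
R10: Y=0.1623+0.000j on G[2,7]
R11: Y=0.0001976+0.000j on G[6,2]
V1: row V4−V1=38.3, i_V1 at 4,1
solve → V1=-1.399+7.222j, V2=-8.880-9.354j, V3=-8.794-9.267j, V4=36.90+7.222j, V5=3.194-1.802j, V6=14.74+18.66j, V7=-8.910-9.389j
aux → i_V1=-4.177-0.6961j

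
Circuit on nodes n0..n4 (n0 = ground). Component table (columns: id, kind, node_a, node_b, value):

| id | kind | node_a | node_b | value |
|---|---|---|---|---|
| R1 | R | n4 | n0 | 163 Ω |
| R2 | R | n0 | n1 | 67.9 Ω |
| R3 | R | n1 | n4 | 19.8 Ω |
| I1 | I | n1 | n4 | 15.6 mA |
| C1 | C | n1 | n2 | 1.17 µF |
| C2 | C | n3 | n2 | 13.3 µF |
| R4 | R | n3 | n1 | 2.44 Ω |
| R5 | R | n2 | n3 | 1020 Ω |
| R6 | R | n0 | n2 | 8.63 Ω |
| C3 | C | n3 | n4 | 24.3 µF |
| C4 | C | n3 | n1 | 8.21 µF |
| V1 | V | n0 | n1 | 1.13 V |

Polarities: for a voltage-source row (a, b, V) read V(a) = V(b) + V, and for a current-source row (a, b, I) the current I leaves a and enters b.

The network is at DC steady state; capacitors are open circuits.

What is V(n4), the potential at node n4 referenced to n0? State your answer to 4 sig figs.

-0.7322 V

MNA unknowns: 4 node voltages V₁..V_4 plus 1 source current (V1)
R1: Y=0.006135 on G[4,0]
R2: Y=0.01473 on G[0,1]
R3: Y=0.05051 on G[1,4]
I1: z[1]−=0.0156, z[4]+=0.0156
C1: Y=0.000 on G[1,2]
C2: Y=0.000 on G[3,2]
R4: Y=0.4098 on G[3,1]
R5: Y=0.0009804 on G[2,3]
R6: Y=0.1159 on G[0,2]
C3: Y=0.000 on G[3,4]
C4: Y=0.000 on G[3,1]
V1: row V0−V1=1.13, i_V1 at 0,1
solve → V1=-1.130, V2=-0.009458, V3=-1.127, V4=-0.7322
aux → i_V1=-0.02223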